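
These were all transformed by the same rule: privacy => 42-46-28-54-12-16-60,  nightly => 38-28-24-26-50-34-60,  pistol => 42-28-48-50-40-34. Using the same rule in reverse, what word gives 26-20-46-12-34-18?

Each letter becomes 2×(its alphabet position, a=1..z=26) + 10.
Reversing it on 26-20-46-12-34-18: 26→(26−10)÷2=8=h, 20→(20−10)÷2=5=e, 46→(46−10)÷2=18=r, 12→(12−10)÷2=1=a, 34→(34−10)÷2=12=l, 18→(18−10)÷2=4=d.

herald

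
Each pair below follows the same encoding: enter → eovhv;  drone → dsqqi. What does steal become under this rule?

Each letter shifts forward by its position index (0, 1, 2, …) — the shift grows by one for each successive letter.
On steal: s+0=s, t+1=u, e+2=g, a+3=d, l+4=p.

sugdp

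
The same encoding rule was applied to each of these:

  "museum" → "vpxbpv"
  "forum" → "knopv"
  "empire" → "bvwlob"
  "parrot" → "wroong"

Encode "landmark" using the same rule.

This is an affine cipher: with a=0,…,z=25, each position x becomes (9x+17) mod 26.
For landmark: l(11)→9·11+17≡12=m; a(0)→9·0+17≡17=r; n(13)→9·13+17≡4=e; d(3)→9·3+17≡18=s; m(12)→9·12+17≡21=v; a(0)→9·0+17≡17=r; r(17)→9·17+17≡14=o; k(10)→9·10+17≡3=d (all mod 26).

mresvrod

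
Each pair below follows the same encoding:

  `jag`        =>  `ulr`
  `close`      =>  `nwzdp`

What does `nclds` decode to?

crash

Compare letters: j→u is +11, a→l is +11, g→r is +11 — a constant shift. Each letter is shifted forward by 11 in the alphabet (a Caesar shift of +11).
Decoding nclds: n−11=c, c−11=r, l−11=a, d−11=s, s−11=h.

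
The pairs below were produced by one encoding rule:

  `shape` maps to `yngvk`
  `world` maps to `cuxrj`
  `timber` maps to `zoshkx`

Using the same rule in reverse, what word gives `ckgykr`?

Compare letters: s→y is +6, h→n is +6, a→g is +6 — a constant shift. This is a Caesar cipher with shift 6.
Reversing it on ckgykr: c−6=w, k−6=e, g−6=a, y−6=s, k−6=e, r−6=l.

weasel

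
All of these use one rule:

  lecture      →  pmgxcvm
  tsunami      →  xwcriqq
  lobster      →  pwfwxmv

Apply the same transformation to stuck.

The shift depends on letter class: consonant l→p is +4, but vowel e→m is +8. Vowels shift forward by 8 and consonants shift forward by 4.
For stuck: s(cons)+4=w, t(cons)+4=x, u(vowel)+8=c, c(cons)+4=g, k(cons)+4=o.

wxcgo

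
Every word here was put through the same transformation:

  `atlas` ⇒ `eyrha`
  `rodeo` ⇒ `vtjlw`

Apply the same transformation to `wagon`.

The shift increases by 1 at each position, starting from +4: 4, 5, 6, ….
On wagon: w+4=a, a+5=f, g+6=m, o+7=v, n+8=v.

afmvv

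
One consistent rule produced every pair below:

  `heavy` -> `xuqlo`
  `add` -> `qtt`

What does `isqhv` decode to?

Compare letters: h→x is +16, e→u is +16, a→q is +16 — a constant shift. Each letter is shifted forward by 16 in the alphabet (a Caesar shift of +16).
Reversing it on isqhv: i−16=s, s−16=c, q−16=a, h−16=r, v−16=f.

scarf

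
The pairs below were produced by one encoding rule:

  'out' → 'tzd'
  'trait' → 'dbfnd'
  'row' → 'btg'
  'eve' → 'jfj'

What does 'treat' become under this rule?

dbjfd

The shift depends on letter class: consonant t→d is +10, but vowel o→t is +5. Vowels shift forward by 5 and consonants shift forward by 10.
For treat: t(cons)+10=d, r(cons)+10=b, e(vowel)+5=j, a(vowel)+5=f, t(cons)+10=d.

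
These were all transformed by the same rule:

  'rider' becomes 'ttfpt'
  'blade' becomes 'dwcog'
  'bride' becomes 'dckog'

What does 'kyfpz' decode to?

Shifts by position in rider: pos 0: r→t (+2), pos 1: i→t (+11), pos 2: d→f (+2), pos 3: e→p (+11) — repeating every 2. A repeating key of period 2 is used — shifts +2, +11 over and over.
Undoing it on kyfpz: k−2=i, y−11=n, f−2=d, p−11=e, z−2=x.

index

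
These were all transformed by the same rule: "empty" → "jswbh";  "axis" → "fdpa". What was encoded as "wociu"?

The shift increases by 1 at each position, starting from +5: 5, 6, 7, ….
Decoding wociu: w−5=r, o−6=i, c−7=v, i−8=a, u−9=l.

rival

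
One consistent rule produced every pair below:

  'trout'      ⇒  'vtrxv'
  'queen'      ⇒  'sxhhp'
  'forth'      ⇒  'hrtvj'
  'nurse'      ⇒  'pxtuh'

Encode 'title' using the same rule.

The shift depends on letter class: consonant t→v is +2, but vowel o→r is +3. The rule splits by letter class: vowels +3, consonants +2.
Applying it to title: t(cons)+2=v, i(vowel)+3=l, t(cons)+2=v, l(cons)+2=n, e(vowel)+3=h.

vlvnh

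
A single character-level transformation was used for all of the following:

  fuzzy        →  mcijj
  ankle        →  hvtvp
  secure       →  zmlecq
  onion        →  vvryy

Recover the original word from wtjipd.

player

In fuzzy: f→m is +7, u→c is +8, z→i is +9, z→j is +10 — the shift increases by 1 each position. The shift increases by 1 at each position, starting from +7: 7, 8, 9, ….
Reversing it on wtjipd: w−7=p, t−8=l, j−9=a, i−10=y, p−11=e, d−12=r.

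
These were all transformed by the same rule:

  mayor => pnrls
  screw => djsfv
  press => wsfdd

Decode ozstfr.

turkey

m(12)→p(15) and a(0)→n(13) fit y≡11x+13 (mod 26); the inverse of 11 mod 26 is 19. Treating letters as 0–25, the rule is x ↦ 11x + 13 (mod 26).
Reversing it on ozstfr: o(14)→19·(14−13)≡19=t; z(25)→19·(25−13)≡20=u; s(18)→19·(18−13)≡17=r; t(19)→19·(19−13)≡10=k; f(5)→19·(5−13)≡4=e; r(17)→19·(17−13)≡24=y (all mod 26).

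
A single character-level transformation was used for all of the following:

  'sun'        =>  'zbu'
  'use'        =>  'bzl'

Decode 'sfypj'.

Compare letters: s→z is +7, u→b is +7, n→u is +7 — a constant shift. Every letter moves 7 places later in the alphabet, wrapping around z→a.
Reversing it on sfypj: s−7=l, f−7=y, y−7=r, p−7=i, j−7=c.

lyric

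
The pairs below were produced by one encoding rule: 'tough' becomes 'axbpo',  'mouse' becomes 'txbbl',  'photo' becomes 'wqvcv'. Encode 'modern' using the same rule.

A repeating key of period 2 is used — shifts +7, +9 over and over.
For modern: m+7=t, o+9=x, d+7=k, e+9=n, r+7=y, n+9=w.

txknyw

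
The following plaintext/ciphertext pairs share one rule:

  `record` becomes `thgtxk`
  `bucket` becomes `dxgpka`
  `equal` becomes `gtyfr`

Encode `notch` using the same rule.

prxhn

Letter i (0-indexed) is shifted by i+2, so successive shifts are 2, 3, 4, ….
Applying it to notch: n+2=p, o+3=r, t+4=x, c+5=h, h+6=n.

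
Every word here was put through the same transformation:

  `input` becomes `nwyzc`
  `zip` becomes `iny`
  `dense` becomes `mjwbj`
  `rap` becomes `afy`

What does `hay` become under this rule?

The shift depends on letter class: consonant n→w is +9, but vowel i→n is +5. The rule splits by letter class: vowels +5, consonants +9.
On hay: h(cons)+9=q, a(vowel)+5=f, y(cons)+9=h.

qfh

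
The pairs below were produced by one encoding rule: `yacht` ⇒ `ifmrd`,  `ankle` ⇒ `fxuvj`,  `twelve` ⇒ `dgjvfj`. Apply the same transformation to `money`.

The shift depends on letter class: consonant y→i is +10, but vowel a→f is +5. Two shifts are in play — +5 for a/e/i/o/u, +10 for every other letter.
On money: m(cons)+10=w, o(vowel)+5=t, n(cons)+10=x, e(vowel)+5=j, y(cons)+10=i.

wtxji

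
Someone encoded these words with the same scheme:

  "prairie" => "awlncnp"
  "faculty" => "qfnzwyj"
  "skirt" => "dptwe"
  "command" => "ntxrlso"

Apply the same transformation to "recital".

cjnnefw

A repeating key of period 2 is used — shifts +11, +5 over and over.
Applying it to recital: r+11=c, e+5=j, c+11=n, i+5=n, t+11=e, a+5=f, l+11=w.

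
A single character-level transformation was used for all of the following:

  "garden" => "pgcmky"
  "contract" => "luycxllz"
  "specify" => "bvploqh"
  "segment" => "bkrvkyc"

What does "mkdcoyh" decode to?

destiny

A repeating key of period 3 is used — shifts +9, +6, +11 over and over.
Decoding mkdcoyh: m−9=d, k−6=e, d−11=s, c−9=t, o−6=i, y−11=n, h−9=y.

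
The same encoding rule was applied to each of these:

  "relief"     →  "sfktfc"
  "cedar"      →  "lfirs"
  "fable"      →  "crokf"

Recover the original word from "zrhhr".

This is an affine cipher: with a=0,…,z=25, each position x becomes (23x+17) mod 26.
Reversing it on zrhhr: z(25)→17·(25−17)≡6=g; r(17)→17·(17−17)≡0=a; h(7)→17·(7−17)≡12=m; h(7)→17·(7−17)≡12=m; r(17)→17·(17−17)≡0=a (all mod 26).

gamma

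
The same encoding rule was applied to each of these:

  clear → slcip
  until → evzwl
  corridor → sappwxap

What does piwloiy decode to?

c(2)→s(18) and l(11)→l(11) fit y≡5x+8 (mod 26); the inverse of 5 mod 26 is 21. Treating letters as 0–25, the rule is x ↦ 5x + 8 (mod 26).
Undoing it on piwloiy: p(15)→21·(15−8)≡17=r; i(8)→21·(8−8)≡0=a; w(22)→21·(22−8)≡8=i; l(11)→21·(11−8)≡11=l; o(14)→21·(14−8)≡22=w; i(8)→21·(8−8)≡0=a; y(24)→21·(24−8)≡24=y (all mod 26).

railway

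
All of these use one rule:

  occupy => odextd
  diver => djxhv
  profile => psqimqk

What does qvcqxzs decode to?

In occupy: o→o is +0, c→d is +1, c→e is +2, u→x is +3 — the shift increases by 1 each position. Letter i (0-indexed) is shifted by i+0, so successive shifts are 0, 1, 2, ….
Undoing it on qvcqxzs: q−0=q, v−1=u, c−2=a, q−3=n, x−4=t, z−5=u, s−6=m.

quantum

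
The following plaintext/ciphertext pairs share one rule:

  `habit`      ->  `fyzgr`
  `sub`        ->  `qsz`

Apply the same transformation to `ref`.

pcd

Compare letters: h→f is +24, a→y is +24, b→z is +24 — a constant shift. Every letter moves 24 places later in the alphabet, wrapping around z→a.
On ref: r+24=p, e+24=c, f+24=d.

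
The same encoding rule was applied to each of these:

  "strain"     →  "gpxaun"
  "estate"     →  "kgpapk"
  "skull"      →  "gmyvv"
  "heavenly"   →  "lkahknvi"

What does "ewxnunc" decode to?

s(18)→g(6) and t(19)→p(15) fit y≡9x+0 (mod 26); the inverse of 9 mod 26 is 3. Treating letters as 0–25, the rule is x ↦ 9x + 0 (mod 26).
Decoding ewxnunc: e(4)→3·(4−0)≡12=m; w(22)→3·(22−0)≡14=o; x(23)→3·(23−0)≡17=r; n(13)→3·(13−0)≡13=n; u(20)→3·(20−0)≡8=i; n(13)→3·(13−0)≡13=n; c(2)→3·(2−0)≡6=g (all mod 26).

morning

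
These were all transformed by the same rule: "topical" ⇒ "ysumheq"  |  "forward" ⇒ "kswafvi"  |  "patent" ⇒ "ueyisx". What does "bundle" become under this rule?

Shifts by position in topical: pos 0: t→y (+5), pos 1: o→s (+4), pos 2: p→u (+5), pos 3: i→m (+4) — repeating every 2. The shifts repeat in a cycle of length 2: positions 0,1,… shift by +5, +4, then the pattern repeats.
On bundle: b+5=g, u+4=y, n+5=s, d+4=h, l+5=q, e+4=i.

gyshqi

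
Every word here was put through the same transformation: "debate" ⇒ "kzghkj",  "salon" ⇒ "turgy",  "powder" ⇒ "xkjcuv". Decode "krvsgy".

sample

Two steps: reverse the string, then apply a Caesar shift of +6.
Undoing it on krvsgy: shift back: k−6=e, r−6=l, v−6=p, s−6=m, g−6=a, y−6=s → elpmas; then reverse → sample.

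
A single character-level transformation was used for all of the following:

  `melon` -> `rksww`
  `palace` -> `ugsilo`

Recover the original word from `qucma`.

lover

In melon: m→r is +5, e→k is +6, l→s is +7, o→w is +8 — the shift increases by 1 each position. Letter i (0-indexed) is shifted by i+5, so successive shifts are 5, 6, 7, ….
Undoing it on qucma: q−5=l, u−6=o, c−7=v, m−8=e, a−9=r.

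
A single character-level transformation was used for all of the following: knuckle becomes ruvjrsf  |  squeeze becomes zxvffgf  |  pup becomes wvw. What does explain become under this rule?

fewsbju

The shift depends on letter class: consonant k→r is +7, but vowel u→v is +1. The rule splits by letter class: vowels +1, consonants +7.
Applying it to explain: e(vowel)+1=f, x(cons)+7=e, p(cons)+7=w, l(cons)+7=s, a(vowel)+1=b, i(vowel)+1=j, n(cons)+7=u.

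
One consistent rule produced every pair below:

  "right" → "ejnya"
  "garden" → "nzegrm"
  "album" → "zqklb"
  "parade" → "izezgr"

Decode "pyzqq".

shall

r(17)→e(4) and i(8)→j(9) fit y≡11x+25 (mod 26); the inverse of 11 mod 26 is 19. Each letter's alphabet position (a=0..z=25) is mapped through 11·x+25 mod 26 — an affine cipher.
Undoing it on pyzqq: p(15)→19·(15−25)≡18=s; y(24)→19·(24−25)≡7=h; z(25)→19·(25−25)≡0=a; q(16)→19·(16−25)≡11=l; q(16)→19·(16−25)≡11=l (all mod 26).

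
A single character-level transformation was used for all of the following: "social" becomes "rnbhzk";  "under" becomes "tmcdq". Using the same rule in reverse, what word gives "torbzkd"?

Compare letters: s→r is +25, o→n is +25, c→b is +25 — a constant shift. This is a Caesar cipher with shift 25.
Undoing it on torbzkd: t−25=u, o−25=p, r−25=s, b−25=c, z−25=a, k−25=l, d−25=e.

upscale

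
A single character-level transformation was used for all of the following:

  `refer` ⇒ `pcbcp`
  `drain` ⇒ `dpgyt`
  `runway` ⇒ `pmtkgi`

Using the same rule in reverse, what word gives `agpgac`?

Each letter's alphabet position (a=0..z=25) is mapped through 25·x+6 mod 26 — an affine cipher.
Undoing it on agpgac: a(0)→25·(0−6)≡6=g; g(6)→25·(6−6)≡0=a; p(15)→25·(15−6)≡17=r; g(6)→25·(6−6)≡0=a; a(0)→25·(0−6)≡6=g; c(2)→25·(2−6)≡4=e (all mod 26).

garage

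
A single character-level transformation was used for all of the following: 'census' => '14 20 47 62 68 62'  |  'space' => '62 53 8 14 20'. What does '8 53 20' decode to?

Each letter becomes 3×(its alphabet position, a=1..z=26) + 5.
Reversing it on 8 53 20: 8→(8−5)÷3=1=a, 53→(53−5)÷3=16=p, 20→(20−5)÷3=5=e.

ape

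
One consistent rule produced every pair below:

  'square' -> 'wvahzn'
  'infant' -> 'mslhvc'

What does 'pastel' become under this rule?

tfyamu

In square: s→w is +4, q→v is +5, u→a is +6, a→h is +7 — the shift increases by 1 each position. Each letter shifts forward by (position + 4), i.e. 4, 5, 6, … — the shift grows by one for each successive letter.
Applying it to pastel: p+4=t, a+5=f, s+6=y, t+7=a, e+8=m, l+9=u.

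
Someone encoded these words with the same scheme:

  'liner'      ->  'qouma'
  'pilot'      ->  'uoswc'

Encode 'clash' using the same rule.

hrhaq

In liner: l→q is +5, i→o is +6, n→u is +7, e→m is +8 — the shift increases by 1 each position. Letter i (0-indexed) is shifted by i+5, so successive shifts are 5, 6, 7, ….
Applying it to clash: c+5=h, l+6=r, a+7=h, s+8=a, h+9=q.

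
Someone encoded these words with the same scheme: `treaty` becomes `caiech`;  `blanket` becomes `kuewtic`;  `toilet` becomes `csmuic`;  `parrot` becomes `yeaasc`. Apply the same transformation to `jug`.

The shift depends on letter class: consonant t→c is +9, but vowel e→i is +4. The rule splits by letter class: vowels +4, consonants +9.
Applying it to jug: j(cons)+9=s, u(vowel)+4=y, g(cons)+9=p.

syp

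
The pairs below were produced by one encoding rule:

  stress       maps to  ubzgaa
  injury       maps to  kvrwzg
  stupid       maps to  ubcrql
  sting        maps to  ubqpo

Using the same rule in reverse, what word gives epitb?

Shifts by position in stress: pos 0: s→u (+2), pos 1: t→b (+8), pos 2: r→z (+8), pos 3: e→g (+2), pos 4: s→a (+8), pos 5: s→a (+8) — repeating every 3. The shifts repeat in a cycle of length 3: positions 0,1,… shift by +2, +8, +8, then the pattern repeats.
Reversing it on epitb: e−2=c, p−8=h, i−8=a, t−2=r, b−8=t.

chart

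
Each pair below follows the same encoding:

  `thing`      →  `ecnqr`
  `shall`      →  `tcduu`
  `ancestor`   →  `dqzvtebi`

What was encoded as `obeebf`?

Treating letters as 0–25, the rule is x ↦ 11x + 3 (mod 26).
Undoing it on obeebf: o(14)→19·(14−3)≡1=b; b(1)→19·(1−3)≡14=o; e(4)→19·(4−3)≡19=t; e(4)→19·(4−3)≡19=t; b(1)→19·(1−3)≡14=o; f(5)→19·(5−3)≡12=m (all mod 26).

bottom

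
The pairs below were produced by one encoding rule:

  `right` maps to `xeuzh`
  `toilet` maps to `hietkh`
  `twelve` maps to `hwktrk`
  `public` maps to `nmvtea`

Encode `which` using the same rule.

r(17)→x(23) and i(8)→e(4) fit y≡5x+16 (mod 26); the inverse of 5 mod 26 is 21. Each letter's alphabet position (a=0..z=25) is mapped through 5·x+16 mod 26 — an affine cipher.
On which: w(22)→5·22+16≡22=w; h(7)→5·7+16≡25=z; i(8)→5·8+16≡4=e; c(2)→5·2+16≡0=a; h(7)→5·7+16≡25=z (all mod 26).

wzeaz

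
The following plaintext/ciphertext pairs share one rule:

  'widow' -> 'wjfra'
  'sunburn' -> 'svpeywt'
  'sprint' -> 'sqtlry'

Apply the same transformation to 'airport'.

ajtsswz

The shift increases by 1 at each position, starting from +0: 0, 1, 2, ….
For airport: a+0=a, i+1=j, r+2=t, p+3=s, o+4=s, r+5=w, t+6=z.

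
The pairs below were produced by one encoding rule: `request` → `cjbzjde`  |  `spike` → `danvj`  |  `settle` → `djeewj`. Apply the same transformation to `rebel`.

cjmjw

The shift depends on letter class: consonant r→c is +11, but vowel e→j is +5. The rule splits by letter class: vowels +5, consonants +11.
On rebel: r(cons)+11=c, e(vowel)+5=j, b(cons)+11=m, e(vowel)+5=j, l(cons)+11=w.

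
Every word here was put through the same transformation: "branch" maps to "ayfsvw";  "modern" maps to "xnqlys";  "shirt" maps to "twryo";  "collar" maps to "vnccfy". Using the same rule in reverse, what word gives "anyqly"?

b(1)→a(0) and r(17)→y(24) fit y≡21x+5 (mod 26); the inverse of 21 mod 26 is 5. This is an affine cipher: with a=0,…,z=25, each position x becomes (21x+5) mod 26.
Undoing it on anyqly: a(0)→5·(0−5)≡1=b; n(13)→5·(13−5)≡14=o; y(24)→5·(24−5)≡17=r; q(16)→5·(16−5)≡3=d; l(11)→5·(11−5)≡4=e; y(24)→5·(24−5)≡17=r (all mod 26).

border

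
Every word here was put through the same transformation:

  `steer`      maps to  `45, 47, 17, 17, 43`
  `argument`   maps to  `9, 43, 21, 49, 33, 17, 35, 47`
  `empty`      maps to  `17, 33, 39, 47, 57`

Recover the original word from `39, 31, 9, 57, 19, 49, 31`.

playful

s(#19)→45 and t(#20)→47: differences scale by 2, so n = 2·pos + 7. With a=1..z=26, the number is 2·pos + 7.
Decoding 39, 31, 9, 57, 19, 49, 31: 39→(39−7)÷2=16=p, 31→(31−7)÷2=12=l, 9→(9−7)÷2=1=a, 57→(57−7)÷2=25=y, 19→(19−7)÷2=6=f, 49→(49−7)÷2=21=u, 31→(31−7)÷2=12=l.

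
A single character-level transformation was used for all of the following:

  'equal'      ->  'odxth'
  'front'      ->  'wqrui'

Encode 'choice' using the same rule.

hflrkf

The word is reversed, then every letter is shifted forward by 3.
For choice: reverse → eciohc; then shift: e+3=h, c+3=f, i+3=l, o+3=r, h+3=k, c+3=f.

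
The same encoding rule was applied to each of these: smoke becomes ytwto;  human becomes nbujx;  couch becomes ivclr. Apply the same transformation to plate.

Letter i (0-indexed) is shifted by i+6, so successive shifts are 6, 7, 8, ….
For plate: p+6=v, l+7=s, a+8=i, t+9=c, e+10=o.

vsico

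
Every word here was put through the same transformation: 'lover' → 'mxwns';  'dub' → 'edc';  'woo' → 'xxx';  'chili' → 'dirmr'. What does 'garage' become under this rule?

The shift depends on letter class: consonant l→m is +1, but vowel o→x is +9. The rule splits by letter class: vowels +9, consonants +1.
Applying it to garage: g(cons)+1=h, a(vowel)+9=j, r(cons)+1=s, a(vowel)+9=j, g(cons)+1=h, e(vowel)+9=n.

hjsjhn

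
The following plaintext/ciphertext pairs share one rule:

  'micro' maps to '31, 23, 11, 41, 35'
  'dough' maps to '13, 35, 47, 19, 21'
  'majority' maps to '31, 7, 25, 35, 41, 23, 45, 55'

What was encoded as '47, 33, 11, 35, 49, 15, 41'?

m(#13)→31 and i(#9)→23: differences scale by 2, so n = 2·pos + 5. With a=1..z=26, the number is 2·pos + 5.
Reversing it on 47, 33, 11, 35, 49, 15, 41: 47→(47−5)÷2=21=u, 33→(33−5)÷2=14=n, 11→(11−5)÷2=3=c, 35→(35−5)÷2=15=o, 49→(49−5)÷2=22=v, 15→(15−5)÷2=5=e, 41→(41−5)÷2=18=r.

uncover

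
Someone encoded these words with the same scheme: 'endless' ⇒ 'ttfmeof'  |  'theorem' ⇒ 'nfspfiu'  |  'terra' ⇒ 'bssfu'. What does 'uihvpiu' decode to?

thought

The output letters match the input read backwards, each shifted +1: endless reversed is sseldne. The word is reversed, then every letter is shifted forward by 1.
Undoing it on uihvpiu: shift back: u−1=t, i−1=h, h−1=g, v−1=u, p−1=o, i−1=h, u−1=t → thguoht; then reverse → thought.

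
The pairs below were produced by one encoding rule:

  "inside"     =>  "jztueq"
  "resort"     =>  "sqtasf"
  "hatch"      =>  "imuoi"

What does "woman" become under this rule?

Shifts by position in inside: pos 0: i→j (+1), pos 1: n→z (+12), pos 2: s→t (+1), pos 3: i→u (+12) — repeating every 2. It's a Vigenère-style cipher with numeric key [1,12]: position i shifts by key[i mod 2].
Applying it to woman: w+1=x, o+12=a, m+1=n, a+12=m, n+1=o.

xanmo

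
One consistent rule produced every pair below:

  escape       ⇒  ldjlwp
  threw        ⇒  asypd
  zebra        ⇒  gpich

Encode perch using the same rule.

Shifts by position in escape: pos 0: e→l (+7), pos 1: s→d (+11), pos 2: c→j (+7), pos 3: a→l (+11) — repeating every 2. The shifts repeat in a cycle of length 2: positions 0,1,… shift by +7, +11, then the pattern repeats.
On perch: p+7=w, e+11=p, r+7=y, c+11=n, h+7=o.

wpyno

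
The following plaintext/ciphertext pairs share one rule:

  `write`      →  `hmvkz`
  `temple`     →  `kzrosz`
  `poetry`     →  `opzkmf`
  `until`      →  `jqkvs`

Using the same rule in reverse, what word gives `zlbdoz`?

This is an affine cipher: with a=0,…,z=25, each position x becomes (25x+3) mod 26.
Undoing it on zlbdoz: z(25)→25·(25−3)≡4=e; l(11)→25·(11−3)≡18=s; b(1)→25·(1−3)≡2=c; d(3)→25·(3−3)≡0=a; o(14)→25·(14−3)≡15=p; z(25)→25·(25−3)≡4=e (all mod 26).

escape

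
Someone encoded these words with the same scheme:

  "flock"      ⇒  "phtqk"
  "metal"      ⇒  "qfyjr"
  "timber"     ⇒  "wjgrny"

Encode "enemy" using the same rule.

The output letters match the input read backwards, each shifted +5: flock reversed is kcolf. The word is reversed, then every letter is shifted forward by 5.
Applying it to enemy: reverse → ymene; then shift: y+5=d, m+5=r, e+5=j, n+5=s, e+5=j.

drjsj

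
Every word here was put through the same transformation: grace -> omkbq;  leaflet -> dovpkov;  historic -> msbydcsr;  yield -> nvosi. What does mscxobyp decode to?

forensic

The output letters match the input read backwards, each shifted +10: grace reversed is ecarg. The word is reversed, then every letter is shifted forward by 10.
Decoding mscxobyp: shift back: m−10=c, s−10=i, c−10=s, x−10=n, o−10=e, b−10=r, y−10=o, p−10=f → cisnerof; then reverse → forensic.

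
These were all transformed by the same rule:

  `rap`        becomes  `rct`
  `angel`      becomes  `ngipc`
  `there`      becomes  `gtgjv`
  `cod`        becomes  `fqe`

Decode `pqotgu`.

sermon

The word is reversed, then every letter is shifted forward by 2.
Reversing it on pqotgu: shift back: p−2=n, q−2=o, o−2=m, t−2=r, g−2=e, u−2=s → nomres; then reverse → sermon.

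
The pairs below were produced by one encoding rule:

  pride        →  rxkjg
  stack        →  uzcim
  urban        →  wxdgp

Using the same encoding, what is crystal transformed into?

Shifts by position in pride: pos 0: p→r (+2), pos 1: r→x (+6), pos 2: i→k (+2), pos 3: d→j (+6) — repeating every 2. It's a Vigenère-style cipher with numeric key [2,6]: position i shifts by key[i mod 2].
Applying it to crystal: c+2=e, r+6=x, y+2=a, s+6=y, t+2=v, a+6=g, l+2=n.

exayvgn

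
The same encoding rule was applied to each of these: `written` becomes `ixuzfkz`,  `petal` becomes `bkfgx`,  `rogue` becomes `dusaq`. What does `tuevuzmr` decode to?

The shifts repeat in a cycle of length 2: positions 0,1,… shift by +12, +6, then the pattern repeats.
Decoding tuevuzmr: t−12=h, u−6=o, e−12=s, v−6=p, u−12=i, z−6=t, m−12=a, r−6=l.

hospital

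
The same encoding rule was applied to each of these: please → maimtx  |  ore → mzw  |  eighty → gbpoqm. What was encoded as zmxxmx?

The output letters match the input read backwards, each shifted +8: please reversed is esaelp. Read the word backwards and shift each letter +8.
Undoing it on zmxxmx: shift back: z−8=r, m−8=e, x−8=p, x−8=p, m−8=e, x−8=p → reppep; then reverse → pepper.

pepper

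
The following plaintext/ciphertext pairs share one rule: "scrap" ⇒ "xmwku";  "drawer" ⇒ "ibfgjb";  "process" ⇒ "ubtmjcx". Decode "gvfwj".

blame

A repeating key of period 2 is used — shifts +5, +10 over and over.
Undoing it on gvfwj: g−5=b, v−10=l, f−5=a, w−10=m, j−5=e.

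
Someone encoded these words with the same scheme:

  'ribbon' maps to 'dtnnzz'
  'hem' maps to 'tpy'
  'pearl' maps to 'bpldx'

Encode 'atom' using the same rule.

lfzy

The shift depends on letter class: consonant r→d is +12, but vowel i→t is +11. Vowels shift forward by 11 and consonants shift forward by 12.
On atom: a(vowel)+11=l, t(cons)+12=f, o(vowel)+11=z, m(cons)+12=y.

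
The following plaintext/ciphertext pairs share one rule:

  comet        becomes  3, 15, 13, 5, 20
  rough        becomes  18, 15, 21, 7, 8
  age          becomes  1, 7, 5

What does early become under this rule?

5, 1, 18, 12, 25

c is letter #3 and maps to 3: an offset of 0. Each letter is replaced by its alphabet position (a=1, b=2, …, z=26).
For early: e=5→5, a=1→1, r=18→18, l=12→12, y=25→25.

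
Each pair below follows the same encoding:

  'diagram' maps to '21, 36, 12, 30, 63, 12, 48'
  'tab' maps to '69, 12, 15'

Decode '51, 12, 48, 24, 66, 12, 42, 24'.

d(#4)→21 and i(#9)→36: differences scale by 3, so n = 3·pos + 9. The formula is n = 3×(alphabet index, a=1) + 9.
Undoing it on 51, 12, 48, 24, 66, 12, 42, 24: 51→(51−9)÷3=14=n, 12→(12−9)÷3=1=a, 48→(48−9)÷3=13=m, 24→(24−9)÷3=5=e, 66→(66−9)÷3=19=s, 12→(12−9)÷3=1=a, 42→(42−9)÷3=11=k, 24→(24−9)÷3=5=e.

namesake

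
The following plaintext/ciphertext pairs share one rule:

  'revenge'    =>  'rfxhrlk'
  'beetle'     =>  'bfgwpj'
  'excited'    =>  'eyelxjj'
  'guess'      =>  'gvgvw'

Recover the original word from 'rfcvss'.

reason

Letter i (0-indexed) is shifted by i+0, so successive shifts are 0, 1, 2, ….
Decoding rfcvss: r−0=r, f−1=e, c−2=a, v−3=s, s−4=o, s−5=n.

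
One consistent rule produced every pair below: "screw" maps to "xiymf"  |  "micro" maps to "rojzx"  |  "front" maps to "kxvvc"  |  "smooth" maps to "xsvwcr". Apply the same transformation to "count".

In screw: s→x is +5, c→i is +6, r→y is +7, e→m is +8 — the shift increases by 1 each position. The shift increases by 1 at each position, starting from +5: 5, 6, 7, ….
On count: c+5=h, o+6=u, u+7=b, n+8=v, t+9=c.

hubvc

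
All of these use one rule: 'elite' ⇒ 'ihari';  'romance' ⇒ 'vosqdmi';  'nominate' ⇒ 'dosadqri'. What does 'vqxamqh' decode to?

e(4)→i(8) and l(11)→h(7) fit y≡11x+16 (mod 26); the inverse of 11 mod 26 is 19. This is an affine cipher: with a=0,…,z=25, each position x becomes (11x+16) mod 26.
Reversing it on vqxamqh: v(21)→19·(21−16)≡17=r; q(16)→19·(16−16)≡0=a; x(23)→19·(23−16)≡3=d; a(0)→19·(0−16)≡8=i; m(12)→19·(12−16)≡2=c; q(16)→19·(16−16)≡0=a; h(7)→19·(7−16)≡11=l (all mod 26).

radical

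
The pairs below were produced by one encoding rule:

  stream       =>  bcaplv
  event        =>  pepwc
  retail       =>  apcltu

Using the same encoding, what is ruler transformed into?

afupa

The rule splits by letter class: vowels +11, consonants +9.
Applying it to ruler: r(cons)+9=a, u(vowel)+11=f, l(cons)+9=u, e(vowel)+11=p, r(cons)+9=a.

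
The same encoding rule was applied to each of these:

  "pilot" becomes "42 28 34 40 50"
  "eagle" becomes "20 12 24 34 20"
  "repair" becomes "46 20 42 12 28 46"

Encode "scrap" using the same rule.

p(#16)→42 and i(#9)→28: differences scale by 2, so n = 2·pos + 10. With a=1..z=26, the number is 2·pos + 10.
On scrap: s=19→48, c=3→16, r=18→46, a=1→12, p=16→42.

48 16 46 12 42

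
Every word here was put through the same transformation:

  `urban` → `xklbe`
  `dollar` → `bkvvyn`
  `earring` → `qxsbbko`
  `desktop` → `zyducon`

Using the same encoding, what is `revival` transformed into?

The output letters match the input read backwards, each shifted +10: urban reversed is nabru. The word is reversed, then every letter is shifted forward by 10.
For revival: reverse → laviver; then shift: l+10=v, a+10=k, v+10=f, i+10=s, v+10=f, e+10=o, r+10=b.

vkfsfob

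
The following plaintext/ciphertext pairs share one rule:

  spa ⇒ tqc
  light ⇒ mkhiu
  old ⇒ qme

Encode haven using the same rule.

icwgo

The shift depends on letter class: consonant s→t is +1, but vowel a→c is +2. The rule splits by letter class: vowels +2, consonants +1.
Applying it to haven: h(cons)+1=i, a(vowel)+2=c, v(cons)+1=w, e(vowel)+2=g, n(cons)+1=o.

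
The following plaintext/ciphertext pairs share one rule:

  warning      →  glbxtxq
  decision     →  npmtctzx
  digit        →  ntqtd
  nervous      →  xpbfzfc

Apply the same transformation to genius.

Vowels shift forward by 11 and consonants shift forward by 10.
Applying it to genius: g(cons)+10=q, e(vowel)+11=p, n(cons)+10=x, i(vowel)+11=t, u(vowel)+11=f, s(cons)+10=c.

qpxtfc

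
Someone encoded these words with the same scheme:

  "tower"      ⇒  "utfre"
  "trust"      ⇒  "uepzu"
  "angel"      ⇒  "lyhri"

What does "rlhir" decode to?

t(19)→u(20) and o(14)→t(19) fit y≡21x+11 (mod 26); the inverse of 21 mod 26 is 5. Treating letters as 0–25, the rule is x ↦ 21x + 11 (mod 26).
Reversing it on rlhir: r(17)→5·(17−11)≡4=e; l(11)→5·(11−11)≡0=a; h(7)→5·(7−11)≡6=g; i(8)→5·(8−11)≡11=l; r(17)→5·(17−11)≡4=e (all mod 26).

eagle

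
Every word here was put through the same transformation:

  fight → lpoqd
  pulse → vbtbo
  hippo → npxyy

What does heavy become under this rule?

nliei

In fight: f→l is +6, i→p is +7, g→o is +8, h→q is +9 — the shift increases by 1 each position. Each letter shifts forward by (position + 6), i.e. 6, 7, 8, … — the shift grows by one for each successive letter.
On heavy: h+6=n, e+7=l, a+8=i, v+9=e, y+10=i.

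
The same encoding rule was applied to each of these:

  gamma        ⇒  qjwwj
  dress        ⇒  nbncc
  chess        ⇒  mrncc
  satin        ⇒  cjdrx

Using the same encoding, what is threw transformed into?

The shift depends on letter class: consonant g→q is +10, but vowel a→j is +9. Two shifts are in play — +9 for a/e/i/o/u, +10 for every other letter.
For threw: t(cons)+10=d, h(cons)+10=r, r(cons)+10=b, e(vowel)+9=n, w(cons)+10=g.

drbng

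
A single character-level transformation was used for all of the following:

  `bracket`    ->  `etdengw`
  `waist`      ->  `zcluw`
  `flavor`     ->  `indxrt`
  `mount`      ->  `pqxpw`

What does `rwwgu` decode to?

outer

Shifts by position in bracket: pos 0: b→e (+3), pos 1: r→t (+2), pos 2: a→d (+3), pos 3: c→e (+2) — repeating every 2. The shifts repeat in a cycle of length 2: positions 0,1,… shift by +3, +2, then the pattern repeats.
Decoding rwwgu: r−3=o, w−2=u, w−3=t, g−2=e, u−3=r.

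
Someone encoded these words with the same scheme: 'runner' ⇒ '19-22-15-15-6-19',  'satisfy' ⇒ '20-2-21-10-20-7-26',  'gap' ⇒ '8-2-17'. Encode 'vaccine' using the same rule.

23-2-4-4-10-15-6

r is letter #18 and maps to 19: an offset of 1. Each letter is replaced by its alphabet position (a=1..z=26) + 1.
On vaccine: v=22→23, a=1→2, c=3→4, c=3→4, i=9→10, n=14→15, e=5→6.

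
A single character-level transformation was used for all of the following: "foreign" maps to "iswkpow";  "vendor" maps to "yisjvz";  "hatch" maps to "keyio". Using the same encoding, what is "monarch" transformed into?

In foreign: f→i is +3, o→s is +4, r→w is +5, e→k is +6 — the shift increases by 1 each position. The shift increases by 1 at each position, starting from +3: 3, 4, 5, ….
For monarch: m+3=p, o+4=s, n+5=s, a+6=g, r+7=y, c+8=k, h+9=q.

pssgykq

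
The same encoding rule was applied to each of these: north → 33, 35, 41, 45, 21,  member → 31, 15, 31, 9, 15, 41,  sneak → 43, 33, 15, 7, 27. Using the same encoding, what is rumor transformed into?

41, 47, 31, 35, 41

n(#14)→33 and o(#15)→35: differences scale by 2, so n = 2·pos + 5. With a=1..z=26, the number is 2·pos + 5.
For rumor: r=18→41, u=21→47, m=13→31, o=15→35, r=18→41.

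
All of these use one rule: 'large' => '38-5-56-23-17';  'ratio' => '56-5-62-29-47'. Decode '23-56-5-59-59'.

grass

l(#12)→38 and a(#1)→5: differences scale by 3, so n = 3·pos + 2. Each letter becomes 3×(its alphabet position, a=1..z=26) + 2.
Reversing it on 23-56-5-59-59: 23→(23−2)÷3=7=g, 56→(56−2)÷3=18=r, 5→(5−2)÷3=1=a, 59→(59−2)÷3=19=s, 59→(59−2)÷3=19=s.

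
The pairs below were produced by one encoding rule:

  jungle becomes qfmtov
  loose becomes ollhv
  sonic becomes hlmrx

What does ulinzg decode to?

Each pair mirrors across the alphabet (j↔q, u↔f, n↔m): positions sum to 25. Each letter is replaced by its mirror in the alphabet: a↔z, b↔y, c↔x, and so on (the Atbash cipher).
Reversing it on ulinzg: u↔f, l↔o, i↔r, n↔m, z↔a, g↔t.

format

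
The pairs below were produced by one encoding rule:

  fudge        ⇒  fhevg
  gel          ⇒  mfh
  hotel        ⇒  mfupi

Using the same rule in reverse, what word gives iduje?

The output letters match the input read backwards, each shifted +1: fudge reversed is egduf. Two steps: reverse the string, then apply a Caesar shift of +1.
Undoing it on iduje: shift back: i−1=h, d−1=c, u−1=t, j−1=i, e−1=d → hctid; then reverse → ditch.

ditch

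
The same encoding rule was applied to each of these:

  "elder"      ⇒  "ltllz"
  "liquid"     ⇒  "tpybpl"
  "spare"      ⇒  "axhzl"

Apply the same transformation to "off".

vnn

Two shifts are in play — +7 for a/e/i/o/u, +8 for every other letter.
For off: o(vowel)+7=v, f(cons)+8=n, f(cons)+8=n.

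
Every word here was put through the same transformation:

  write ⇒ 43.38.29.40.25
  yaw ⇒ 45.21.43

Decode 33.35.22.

mob

w is letter #23 and maps to 43: an offset of 20. Each letter is replaced by its alphabet position (a=1..z=26) + 20.
Reversing it on 33.35.22: 33→(33−20)÷1=13=m, 35→(35−20)÷1=15=o, 22→(22−20)÷1=2=b.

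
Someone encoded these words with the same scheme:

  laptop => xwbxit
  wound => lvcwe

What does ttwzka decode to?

scroll

Read the word backwards and shift each letter +8.
Undoing it on ttwzka: shift back: t−8=l, t−8=l, w−8=o, z−8=r, k−8=c, a−8=s → llorcs; then reverse → scroll.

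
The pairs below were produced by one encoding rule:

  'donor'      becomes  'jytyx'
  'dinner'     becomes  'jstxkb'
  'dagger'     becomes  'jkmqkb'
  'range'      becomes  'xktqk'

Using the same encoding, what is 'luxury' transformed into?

Shifts by position in donor: pos 0: d→j (+6), pos 1: o→y (+10), pos 2: n→t (+6), pos 3: o→y (+10) — repeating every 2. It's a Vigenère-style cipher with numeric key [6,10]: position i shifts by key[i mod 2].
On luxury: l+6=r, u+10=e, x+6=d, u+10=e, r+6=x, y+10=i.

redexi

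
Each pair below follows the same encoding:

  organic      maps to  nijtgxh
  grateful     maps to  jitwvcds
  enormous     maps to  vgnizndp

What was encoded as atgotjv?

bandage

o(14)→n(13) and r(17)→i(8) fit y≡7x+19 (mod 26); the inverse of 7 mod 26 is 15. This is an affine cipher: with a=0,…,z=25, each position x becomes (7x+19) mod 26.
Undoing it on atgotjv: a(0)→15·(0−19)≡1=b; t(19)→15·(19−19)≡0=a; g(6)→15·(6−19)≡13=n; o(14)→15·(14−19)≡3=d; t(19)→15·(19−19)≡0=a; j(9)→15·(9−19)≡6=g; v(21)→15·(21−19)≡4=e (all mod 26).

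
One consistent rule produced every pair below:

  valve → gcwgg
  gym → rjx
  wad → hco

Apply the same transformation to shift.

Vowels shift forward by 2 and consonants shift forward by 11.
For shift: s(cons)+11=d, h(cons)+11=s, i(vowel)+2=k, f(cons)+11=q, t(cons)+11=e.

dskqe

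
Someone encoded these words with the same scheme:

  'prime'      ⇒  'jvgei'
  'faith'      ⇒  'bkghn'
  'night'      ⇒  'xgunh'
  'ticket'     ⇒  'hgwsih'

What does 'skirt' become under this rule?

p(15)→j(9) and r(17)→v(21) fit y≡19x+10 (mod 26); the inverse of 19 mod 26 is 11. Treating letters as 0–25, the rule is x ↦ 19x + 10 (mod 26).
Applying it to skirt: s(18)→19·18+10≡14=o; k(10)→19·10+10≡18=s; i(8)→19·8+10≡6=g; r(17)→19·17+10≡21=v; t(19)→19·19+10≡7=h (all mod 26).

osgvh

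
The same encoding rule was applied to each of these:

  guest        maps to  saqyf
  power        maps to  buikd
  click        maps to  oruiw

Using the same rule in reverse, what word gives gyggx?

Shifts by position in guest: pos 0: g→s (+12), pos 1: u→a (+6), pos 2: e→q (+12), pos 3: s→y (+6) — repeating every 2. A repeating key of period 2 is used — shifts +12, +6 over and over.
Reversing it on gyggx: g−12=u, y−6=s, g−12=u, g−6=a, x−12=l.

usual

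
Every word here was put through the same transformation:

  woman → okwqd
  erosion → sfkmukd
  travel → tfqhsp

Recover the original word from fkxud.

w(22)→o(14) and o(14)→k(10) fit y≡7x+16 (mod 26); the inverse of 7 mod 26 is 15. This is an affine cipher: with a=0,…,z=25, each position x becomes (7x+16) mod 26.
Reversing it on fkxud: f(5)→15·(5−16)≡17=r; k(10)→15·(10−16)≡14=o; x(23)→15·(23−16)≡1=b; u(20)→15·(20−16)≡8=i; d(3)→15·(3−16)≡13=n (all mod 26).

robin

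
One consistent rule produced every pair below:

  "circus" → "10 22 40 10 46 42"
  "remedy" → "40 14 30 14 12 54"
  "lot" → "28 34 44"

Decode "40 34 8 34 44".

c(#3)→10 and i(#9)→22: differences scale by 2, so n = 2·pos + 4. The formula is n = 2×(alphabet index, a=1) + 4.
Decoding 40 34 8 34 44: 40→(40−4)÷2=18=r, 34→(34−4)÷2=15=o, 8→(8−4)÷2=2=b, 34→(34−4)÷2=15=o, 44→(44−4)÷2=20=t.

robot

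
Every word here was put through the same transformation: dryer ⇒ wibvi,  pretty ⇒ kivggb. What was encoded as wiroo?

Each pair mirrors across the alphabet (d↔w, r↔i, y↔b): positions sum to 25. This is the alphabet-reversal cipher (Atbash): a becomes z, b becomes y, etc.
Undoing it on wiroo: w↔d, i↔r, r↔i, o↔l, o↔l.

drill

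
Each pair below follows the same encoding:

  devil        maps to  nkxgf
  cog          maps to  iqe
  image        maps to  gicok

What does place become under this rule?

gecnr

The output letters match the input read backwards, each shifted +2: devil reversed is lived. Two steps: reverse the string, then apply a Caesar shift of +2.
On place: reverse → ecalp; then shift: e+2=g, c+2=e, a+2=c, l+2=n, p+2=r.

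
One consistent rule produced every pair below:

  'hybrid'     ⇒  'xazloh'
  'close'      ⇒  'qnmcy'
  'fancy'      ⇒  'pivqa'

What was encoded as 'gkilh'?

guard

This is an affine cipher: with a=0,…,z=25, each position x becomes (17x+8) mod 26.
Reversing it on gkilh: g(6)→23·(6−8)≡6=g; k(10)→23·(10−8)≡20=u; i(8)→23·(8−8)≡0=a; l(11)→23·(11−8)≡17=r; h(7)→23·(7−8)≡3=d (all mod 26).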